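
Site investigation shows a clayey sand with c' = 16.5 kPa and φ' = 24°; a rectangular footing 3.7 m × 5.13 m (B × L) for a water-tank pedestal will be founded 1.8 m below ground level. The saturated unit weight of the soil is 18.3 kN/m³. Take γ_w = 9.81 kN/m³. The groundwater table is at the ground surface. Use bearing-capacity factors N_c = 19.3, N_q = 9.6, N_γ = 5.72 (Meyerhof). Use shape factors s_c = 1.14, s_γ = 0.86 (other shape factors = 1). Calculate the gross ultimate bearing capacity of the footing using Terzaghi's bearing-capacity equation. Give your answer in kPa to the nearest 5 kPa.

With the water table at the surface the whole profile is submerged: γ' = 18.3 − 9.81 = 8.49 kN/m³, so q = γ'·D_f = 15.282 kPa; the same γ' applies in the ½γBN_γ term.
q_ult = c·N_c·s_c + q·N_q + 0.5·γ·B·N_γ·s_γ
     = 16.5 × 19.3 × 1.14 + 15.282 × 9.6 + 0.5 × 8.49 × 3.7 × 5.72 × 0.86
     = 363.03 + 146.71 + 77.263 = 587 kPa.

q_ult ≈ 585 kPa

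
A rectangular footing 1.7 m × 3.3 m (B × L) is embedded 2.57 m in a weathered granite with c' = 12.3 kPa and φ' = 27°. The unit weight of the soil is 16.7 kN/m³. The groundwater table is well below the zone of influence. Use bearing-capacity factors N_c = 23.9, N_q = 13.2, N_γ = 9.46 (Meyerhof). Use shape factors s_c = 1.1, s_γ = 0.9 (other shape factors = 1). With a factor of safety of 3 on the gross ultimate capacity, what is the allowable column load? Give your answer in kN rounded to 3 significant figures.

q = γ·D_f = 16.7 × 2.57 = 42.919 kPa.
c·N_c·s_c = 12.3 × 23.9 × 1.1 = 323.37 kPa
q·N_q = 42.919 × 13.2 = 566.53 kPa
0.5·γ·B·N_γ·s_γ = 0.5 × 16.7 × 1.7 × 9.46 × 0.9 = 120.86 kPa
q_ult = 323.37 + 566.53 + 120.86 = 1010.8 kPa.
Gross allowable pressure q_all = 1010.8 / 3 = 336.92 kPa.
Footing area = 5.61 m², so allowable column load = 336.92 × 5.61 = 1890.1 kN.

P_all ≈ 1890 kN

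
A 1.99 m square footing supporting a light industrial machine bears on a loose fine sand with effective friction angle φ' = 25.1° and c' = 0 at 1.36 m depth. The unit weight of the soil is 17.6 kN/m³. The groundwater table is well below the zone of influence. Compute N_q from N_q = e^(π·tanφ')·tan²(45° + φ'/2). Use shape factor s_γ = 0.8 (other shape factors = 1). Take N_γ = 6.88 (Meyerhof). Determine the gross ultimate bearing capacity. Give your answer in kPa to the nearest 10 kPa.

tan25.1° = 0.4684, so N_q = e^(π×0.4684)·tan²(57.55°) = 4.356 × 2.473 = 10.78.
q = γ·D_f = 17.6 × 1.36 = 23.936 kPa.
q·N_q = 23.936 × 10.775 = 257.91 kPa
0.5·γ·B·N_γ·s_γ = 0.5 × 17.6 × 1.99 × 6.88 × 0.8 = 96.386 kPa
q_ult = 257.91 + 96.386 = 354.3 kPa.

q_ult ≈ 350 kPa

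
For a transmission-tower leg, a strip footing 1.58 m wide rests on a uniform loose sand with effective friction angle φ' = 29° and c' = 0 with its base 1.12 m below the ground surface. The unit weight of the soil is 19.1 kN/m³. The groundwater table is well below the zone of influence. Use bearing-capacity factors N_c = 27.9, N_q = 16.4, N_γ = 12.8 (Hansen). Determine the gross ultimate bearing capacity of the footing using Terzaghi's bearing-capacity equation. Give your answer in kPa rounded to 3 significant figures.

q_ult ≈ 544 kPa

Overburden at base level: q = 19.1 × 1.12 = 21.392 kPa.
Surcharge term q·N_q = 21.392 × 16.4 = 350.83 kPa; self-weight term 0.5·γ·B·N_γ = 0.5 × 19.1 × 1.58 × 12.8 = 193.14 kPa.
q_ult = 350.83 + 193.14 = 543.97 kPa.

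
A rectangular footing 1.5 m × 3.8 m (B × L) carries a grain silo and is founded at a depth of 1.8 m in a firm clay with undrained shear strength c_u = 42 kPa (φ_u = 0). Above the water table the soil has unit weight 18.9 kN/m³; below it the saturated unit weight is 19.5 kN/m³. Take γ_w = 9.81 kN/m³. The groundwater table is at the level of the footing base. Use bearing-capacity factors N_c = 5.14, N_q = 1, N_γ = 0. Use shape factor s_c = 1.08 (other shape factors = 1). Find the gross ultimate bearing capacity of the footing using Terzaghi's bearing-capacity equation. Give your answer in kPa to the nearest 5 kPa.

Overburden at base level: q = 18.9 × 1.8 = 34.02 kPa.
Cohesion term c·N_c·s_c = 42 × 5.14 × 1.08 = 233.15 kPa; surcharge term q·N_q = 34.02 × 1 = 34.02 kPa.
q_ult = 233.15 + 34.02 = 267.17 kPa.

q_ult ≈ 265 kPa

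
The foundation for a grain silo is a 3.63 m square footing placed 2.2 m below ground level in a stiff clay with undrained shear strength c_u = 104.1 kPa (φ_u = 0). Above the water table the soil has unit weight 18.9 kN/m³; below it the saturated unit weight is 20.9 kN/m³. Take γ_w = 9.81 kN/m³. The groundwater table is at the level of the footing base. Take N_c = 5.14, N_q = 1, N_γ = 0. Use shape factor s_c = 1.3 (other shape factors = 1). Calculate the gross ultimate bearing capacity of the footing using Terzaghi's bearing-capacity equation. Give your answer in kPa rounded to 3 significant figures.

Overburden at base level: q = 18.9 × 2.2 = 41.58 kPa.
Cohesion term c·N_c·s_c = 104.1 × 5.14 × 1.3 = 695.6 kPa; surcharge term q·N_q = 41.58 × 1 = 41.58 kPa.
q_ult = 695.6 + 41.58 = 737.18 kPa.

q_ult ≈ 737 kPa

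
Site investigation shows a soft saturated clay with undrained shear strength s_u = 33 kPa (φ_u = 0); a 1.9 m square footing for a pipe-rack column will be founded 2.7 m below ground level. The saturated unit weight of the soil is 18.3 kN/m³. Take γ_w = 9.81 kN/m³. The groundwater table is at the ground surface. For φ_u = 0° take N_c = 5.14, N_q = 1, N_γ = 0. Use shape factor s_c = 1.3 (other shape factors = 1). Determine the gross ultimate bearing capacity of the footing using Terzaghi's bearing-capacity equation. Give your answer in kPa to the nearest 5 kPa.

γ' = 18.3 − 9.81 = 8.49 kN/m³ (submerged throughout). q = 8.49 × 2.7 = 22.923 kPa.
c·N_c·s_c = 33 × 5.14 × 1.3 = 220.51 kPa
q·N_q = 22.923 × 1 = 22.923 kPa
q_ult = 220.51 + 22.923 = 243.43 kPa.

q_ult ≈ 245 kPa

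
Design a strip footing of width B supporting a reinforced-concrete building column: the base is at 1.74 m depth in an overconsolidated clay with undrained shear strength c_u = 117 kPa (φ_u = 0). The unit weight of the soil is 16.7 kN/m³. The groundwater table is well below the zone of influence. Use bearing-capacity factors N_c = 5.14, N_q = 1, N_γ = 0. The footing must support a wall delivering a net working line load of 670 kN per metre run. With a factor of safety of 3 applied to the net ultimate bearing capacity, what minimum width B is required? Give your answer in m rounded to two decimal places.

B = 3.34 m

Overburden at base level: q = 16.7 × 1.74 = 29.058 kPa.
Cohesion term c·N_c = 117 × 5.14 = 601.38 kPa; surcharge term q·N_q = 29.058 × 1 = 29.058 kPa.
q_ult = 601.38 + 29.058 = 630.44 kPa.
For φ = 0 the ½γBN_γ term vanishes, so q_ult is independent of B. q_net = 630.44 − 29.058 = 601.38 kPa; q_all(net) = 601.38/3 = 200.46 kPa.
Required width B = w / q_all(net) = 670 / 200.46 = 3.342 m.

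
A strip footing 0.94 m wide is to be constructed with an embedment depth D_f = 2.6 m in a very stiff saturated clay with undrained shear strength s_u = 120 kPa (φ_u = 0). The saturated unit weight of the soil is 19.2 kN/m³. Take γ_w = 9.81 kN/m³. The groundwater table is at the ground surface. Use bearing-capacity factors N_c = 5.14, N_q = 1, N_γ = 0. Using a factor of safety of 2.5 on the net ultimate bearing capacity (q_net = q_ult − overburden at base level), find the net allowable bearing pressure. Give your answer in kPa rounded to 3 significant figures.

q_all(net) ≈ 247 kPa

γ' = 19.2 − 9.81 = 9.39 kN/m³ (submerged throughout). q = 9.39 × 2.6 = 24.414 kPa.
c·N_c = 120 × 5.14 = 616.8 kPa
q·N_q = 24.414 × 1 = 24.414 kPa
q_ult = 616.8 + 24.414 = 641.21 kPa.
q_net = 641.21 − 24.414 = 616.8 kPa.
q_all(net) = 616.8 / 2.5 = 246.72 kPa.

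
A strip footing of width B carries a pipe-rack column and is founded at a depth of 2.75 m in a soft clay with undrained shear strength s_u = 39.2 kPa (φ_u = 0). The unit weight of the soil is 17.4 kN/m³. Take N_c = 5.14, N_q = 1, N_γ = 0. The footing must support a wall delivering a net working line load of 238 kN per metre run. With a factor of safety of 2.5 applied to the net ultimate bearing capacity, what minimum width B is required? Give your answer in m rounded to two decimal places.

q = γ·D_f = 17.4 × 2.75 = 47.85 kPa.
c·N_c = 39.2 × 5.14 = 201.49 kPa
q·N_q = 47.85 × 1 = 47.85 kPa
q_ult = 201.49 + 47.85 = 249.34 kPa.
For φ = 0 the ½γBN_γ term vanishes, so q_ult is independent of B. q_net = 249.34 − 47.85 = 201.49 kPa; q_all(net) = 201.49/2.5 = 80.595 kPa.
Required width B = w / q_all(net) = 238 / 80.595 = 2.953 m.

B = 2.95 m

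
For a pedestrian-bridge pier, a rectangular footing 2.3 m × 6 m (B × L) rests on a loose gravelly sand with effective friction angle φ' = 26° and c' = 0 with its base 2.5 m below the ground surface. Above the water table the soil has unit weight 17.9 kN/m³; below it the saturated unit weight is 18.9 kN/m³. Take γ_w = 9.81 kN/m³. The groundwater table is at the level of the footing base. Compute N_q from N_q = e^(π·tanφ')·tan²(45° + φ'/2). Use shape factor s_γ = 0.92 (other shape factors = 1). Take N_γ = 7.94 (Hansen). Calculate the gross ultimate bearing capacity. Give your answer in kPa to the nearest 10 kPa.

q_ult ≈ 610 kPa

tan26° = 0.4877, so N_q = e^(π×0.4877)·tan²(58°) = 4.629 × 2.561 = 11.85.
Effective surcharge at the founding depth q = γ·D_f = 17.9 × 2.5 = 44.75 kPa.
The water table coincides with the base, so in the self-weight term γ → γ' = 9.09 kN/m³.
q_ult = q·N_q + 0.5·γ·B·N_γ·s_γ
     = 44.75 × 11.854 + 0.5 × 9.09 × 2.3 × 7.94 × 0.92
     = 530.48 + 76.361 = 606.84 kPa.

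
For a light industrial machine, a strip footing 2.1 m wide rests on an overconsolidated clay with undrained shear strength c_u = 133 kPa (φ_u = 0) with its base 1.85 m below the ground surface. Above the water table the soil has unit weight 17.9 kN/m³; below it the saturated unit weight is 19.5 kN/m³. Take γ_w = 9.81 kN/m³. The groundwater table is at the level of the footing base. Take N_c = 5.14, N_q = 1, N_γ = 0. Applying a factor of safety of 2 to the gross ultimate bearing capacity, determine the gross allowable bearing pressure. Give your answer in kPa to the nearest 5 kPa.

q_all ≈ 360 kPa

Overburden at base level: q = 17.9 × 1.85 = 33.115 kPa.
Cohesion term c·N_c = 133 × 5.14 = 683.62 kPa; surcharge term q·N_q = 33.115 × 1 = 33.115 kPa.
q_ult = 683.62 + 33.115 = 716.74 kPa.
q_all = q_ult / FS = 716.74 / 2 = 358.37 kPa.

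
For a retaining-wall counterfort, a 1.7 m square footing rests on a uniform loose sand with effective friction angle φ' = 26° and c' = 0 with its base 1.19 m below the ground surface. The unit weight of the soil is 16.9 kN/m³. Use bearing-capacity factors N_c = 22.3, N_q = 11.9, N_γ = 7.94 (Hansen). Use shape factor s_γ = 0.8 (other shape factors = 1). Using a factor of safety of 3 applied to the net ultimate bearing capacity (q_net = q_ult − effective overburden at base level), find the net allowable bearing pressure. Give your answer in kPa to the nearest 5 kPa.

q_all(net) ≈ 105 kPa

Effective surcharge at the founding depth q = γ·D_f = 16.9 × 1.19 = 20.111 kPa.
q_ult = q·N_q + 0.5·γ·B·N_γ·s_γ
     = 20.111 × 11.9 + 0.5 × 16.9 × 1.7 × 7.94 × 0.8
     = 239.32 + 91.246 = 330.57 kPa.
Net ultimate: q_net = 330.57 − 20.111 = 310.46 kPa.
q_all(net) = 310.46 / 3 = 103.49 kPa.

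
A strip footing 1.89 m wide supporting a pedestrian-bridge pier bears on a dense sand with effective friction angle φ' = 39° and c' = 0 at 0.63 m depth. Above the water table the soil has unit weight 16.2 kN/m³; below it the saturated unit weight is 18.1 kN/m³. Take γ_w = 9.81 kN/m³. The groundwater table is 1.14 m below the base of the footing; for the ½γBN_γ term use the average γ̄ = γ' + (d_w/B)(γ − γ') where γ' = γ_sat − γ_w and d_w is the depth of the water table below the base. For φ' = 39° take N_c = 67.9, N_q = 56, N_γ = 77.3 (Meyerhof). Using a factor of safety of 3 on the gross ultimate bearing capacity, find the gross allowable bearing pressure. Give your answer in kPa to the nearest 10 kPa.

q_all ≈ 510 kPa

Effective surcharge at the founding depth q = γ·D_f = 16.2 × 0.63 = 10.206 kPa.
With d_w = 1.14 m < B, γ̄ = 8.29 + (1.14/1.89) × (16.2 − 8.29) = 13.061 kN/m³.
q_ult = q·N_q + 0.5·γ·B·N_γ
     = 10.206 × 56 + 0.5 × 13.061 × 1.89 × 77.3
     = 571.54 + 954.09 = 1525.6 kPa.
q_all = 1525.6 / 3 = 508.54 kPa.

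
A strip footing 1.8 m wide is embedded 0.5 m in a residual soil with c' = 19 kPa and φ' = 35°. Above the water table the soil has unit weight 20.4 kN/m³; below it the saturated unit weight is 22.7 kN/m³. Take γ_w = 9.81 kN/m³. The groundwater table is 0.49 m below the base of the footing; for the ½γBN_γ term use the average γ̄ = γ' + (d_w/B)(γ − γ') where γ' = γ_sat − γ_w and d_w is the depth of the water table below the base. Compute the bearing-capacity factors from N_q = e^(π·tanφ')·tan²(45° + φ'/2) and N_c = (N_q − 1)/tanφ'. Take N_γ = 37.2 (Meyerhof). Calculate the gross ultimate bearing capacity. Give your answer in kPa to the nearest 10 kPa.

q_ult ≈ 1720 kPa

tan35° = 0.7002, so N_q = e^(π×0.7002)·tan²(62.5°) = 9.023 × 3.69 = 33.3.
N_c = (33.3 − 1)/tan35° = 46.12.
q = γ·D_f = 20.4 × 0.5 = 10.2 kPa.
γ' = 12.89 kN/m³; averaging over the depth B below the base, γ̄ = γ' + (d_w/B)(γ − γ') = 14.934 kN/m³.
c·N_c = 19 × 46.124 = 876.35 kPa
q·N_q = 10.2 × 33.296 = 339.62 kPa
0.5·γ·B·N_γ = 0.5 × 14.934 × 1.8 × 37.2 = 500 kPa
q_ult = 876.35 + 339.62 + 500 = 1716 kPa.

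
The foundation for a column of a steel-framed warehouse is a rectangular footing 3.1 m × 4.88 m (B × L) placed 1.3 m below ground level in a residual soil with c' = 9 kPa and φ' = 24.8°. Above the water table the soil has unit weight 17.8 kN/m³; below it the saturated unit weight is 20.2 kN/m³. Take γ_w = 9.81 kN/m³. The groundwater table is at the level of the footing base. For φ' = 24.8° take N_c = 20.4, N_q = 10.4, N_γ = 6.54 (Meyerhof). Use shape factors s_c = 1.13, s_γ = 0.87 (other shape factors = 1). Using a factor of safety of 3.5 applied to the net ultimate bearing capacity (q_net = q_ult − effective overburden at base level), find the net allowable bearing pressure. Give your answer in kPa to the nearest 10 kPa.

q_all(net) ≈ 150 kPa

q = γ·D_f = 17.8 × 1.3 = 23.14 kPa.
For the ½γBN_γ term take γ' = 20.2 − 9.81 = 10.39 kN/m³ (soil below base is submerged).
c·N_c·s_c = 9 × 20.4 × 1.13 = 207.47 kPa
q·N_q = 23.14 × 10.4 = 240.66 kPa
0.5·γ·B·N_γ·s_γ = 0.5 × 10.39 × 3.1 × 6.54 × 0.87 = 91.631 kPa
q_ult = 207.47 + 240.66 + 91.631 = 539.76 kPa.
Net ultimate: q_net = 539.76 − 23.14 = 516.62 kPa.
q_all(net) = 516.62 / 3.5 = 147.6 kPa.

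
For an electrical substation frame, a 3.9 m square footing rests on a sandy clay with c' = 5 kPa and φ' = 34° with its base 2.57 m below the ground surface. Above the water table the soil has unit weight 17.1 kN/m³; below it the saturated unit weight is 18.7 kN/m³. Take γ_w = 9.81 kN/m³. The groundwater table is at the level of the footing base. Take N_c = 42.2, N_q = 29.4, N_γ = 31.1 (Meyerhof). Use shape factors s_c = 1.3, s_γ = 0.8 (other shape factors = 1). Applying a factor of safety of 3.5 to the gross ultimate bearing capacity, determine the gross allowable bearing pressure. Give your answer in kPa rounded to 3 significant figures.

q_all ≈ 571 kPa

Effective surcharge at the founding depth q = γ·D_f = 17.1 × 2.57 = 43.947 kPa.
The water table coincides with the base, so in the self-weight term γ → γ' = 8.89 kN/m³.
q_ult = c·N_c·s_c + q·N_q + 0.5·γ·B·N_γ·s_γ
     = 5 × 42.2 × 1.3 + 43.947 × 29.4 + 0.5 × 8.89 × 3.9 × 31.1 × 0.8
     = 274.3 + 1292 + 431.31 = 1997.6 kPa.
q_all = q_ult / FS = 1997.6 / 3.5 = 570.76 kPa.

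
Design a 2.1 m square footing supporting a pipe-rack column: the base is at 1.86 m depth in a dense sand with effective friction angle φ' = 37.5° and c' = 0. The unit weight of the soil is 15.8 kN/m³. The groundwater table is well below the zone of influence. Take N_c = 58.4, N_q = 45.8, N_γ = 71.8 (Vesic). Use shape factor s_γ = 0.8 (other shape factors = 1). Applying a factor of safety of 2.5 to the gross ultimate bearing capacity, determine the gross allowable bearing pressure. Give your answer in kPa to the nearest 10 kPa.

q_all ≈ 920 kPa

q = γ·D_f = 15.8 × 1.86 = 29.388 kPa.
q·N_q = 29.388 × 45.8 = 1346 kPa
0.5·γ·B·N_γ·s_γ = 0.5 × 15.8 × 2.1 × 71.8 × 0.8 = 952.93 kPa
q_ult = 1346 + 952.93 = 2298.9 kPa.
q_all = q_ult / FS = 2298.9 / 2.5 = 919.56 kPa.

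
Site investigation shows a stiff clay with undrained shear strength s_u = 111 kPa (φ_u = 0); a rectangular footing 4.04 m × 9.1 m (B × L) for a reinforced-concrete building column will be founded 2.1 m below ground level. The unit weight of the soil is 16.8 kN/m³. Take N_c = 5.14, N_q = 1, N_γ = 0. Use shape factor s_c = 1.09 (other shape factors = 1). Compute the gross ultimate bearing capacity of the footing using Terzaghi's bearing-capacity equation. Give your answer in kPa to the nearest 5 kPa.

Effective surcharge at the founding depth q = γ·D_f = 16.8 × 2.1 = 35.28 kPa.
q_ult = c·N_c·s_c + q·N_q
     = 111 × 5.14 × 1.09 + 35.28 × 1
     = 621.89 + 35.28 = 657.17 kPa.

q_ult ≈ 655 kPa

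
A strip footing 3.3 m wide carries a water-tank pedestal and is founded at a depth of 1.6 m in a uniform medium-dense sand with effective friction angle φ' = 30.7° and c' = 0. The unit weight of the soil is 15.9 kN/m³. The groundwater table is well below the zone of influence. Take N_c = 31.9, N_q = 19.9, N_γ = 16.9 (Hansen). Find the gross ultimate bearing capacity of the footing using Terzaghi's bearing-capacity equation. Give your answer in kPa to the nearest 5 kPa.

q = γ·D_f = 15.9 × 1.6 = 25.44 kPa.
q·N_q = 25.44 × 19.9 = 506.26 kPa
0.5·γ·B·N_γ = 0.5 × 15.9 × 3.3 × 16.9 = 443.37 kPa
q_ult = 506.26 + 443.37 = 949.63 kPa.

q_ult ≈ 950 kPa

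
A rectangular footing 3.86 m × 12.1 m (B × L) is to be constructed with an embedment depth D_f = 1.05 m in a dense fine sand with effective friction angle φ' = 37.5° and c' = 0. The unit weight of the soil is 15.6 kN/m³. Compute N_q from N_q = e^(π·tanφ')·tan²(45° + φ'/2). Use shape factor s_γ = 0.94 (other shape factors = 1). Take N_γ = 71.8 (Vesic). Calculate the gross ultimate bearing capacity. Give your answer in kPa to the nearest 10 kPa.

q_ult ≈ 2780 kPa

tan37.5° = 0.7673, so N_q = e^(π×0.7673)·tan²(63.75°) = 11.141 × 4.112 = 45.81.
Effective surcharge at the founding depth q = γ·D_f = 15.6 × 1.05 = 16.38 kPa.
q_ult = q·N_q + 0.5·γ·B·N_γ·s_γ
     = 16.38 × 45.811 + 0.5 × 15.6 × 3.86 × 71.8 × 0.94
     = 750.39 + 2032 = 2782.4 kPa.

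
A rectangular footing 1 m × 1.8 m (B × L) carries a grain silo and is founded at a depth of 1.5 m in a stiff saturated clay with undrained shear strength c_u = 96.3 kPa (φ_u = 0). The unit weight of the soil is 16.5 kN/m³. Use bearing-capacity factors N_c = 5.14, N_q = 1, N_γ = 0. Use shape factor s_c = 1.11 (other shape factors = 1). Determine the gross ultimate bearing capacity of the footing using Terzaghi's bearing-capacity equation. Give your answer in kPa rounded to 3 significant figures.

Overburden at base level: q = 16.5 × 1.5 = 24.75 kPa.
Cohesion term c·N_c·s_c = 96.3 × 5.14 × 1.11 = 549.43 kPa; surcharge term q·N_q = 24.75 × 1 = 24.75 kPa.
q_ult = 549.43 + 24.75 = 574.18 kPa.

q_ult ≈ 574 kPa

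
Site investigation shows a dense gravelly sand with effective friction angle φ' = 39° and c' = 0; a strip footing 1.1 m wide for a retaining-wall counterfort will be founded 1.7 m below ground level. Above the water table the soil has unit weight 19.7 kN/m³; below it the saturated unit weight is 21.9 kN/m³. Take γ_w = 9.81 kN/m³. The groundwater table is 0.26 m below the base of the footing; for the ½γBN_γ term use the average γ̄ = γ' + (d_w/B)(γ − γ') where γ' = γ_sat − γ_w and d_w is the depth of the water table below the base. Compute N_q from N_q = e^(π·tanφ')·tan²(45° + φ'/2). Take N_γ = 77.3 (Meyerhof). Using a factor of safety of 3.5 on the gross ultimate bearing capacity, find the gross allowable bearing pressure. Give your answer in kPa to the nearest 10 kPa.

q_all ≈ 700 kPa

N_q = e^(π·tan39°)·tan²(64.5°) = 55.96.
q = γ·D_f = 19.7 × 1.7 = 33.49 kPa.
γ' = 12.09 kN/m³; averaging over the depth B below the base, γ̄ = γ' + (d_w/B)(γ − γ') = 13.889 kN/m³.
q·N_q = 33.49 × 55.957 = 1874 kPa
0.5·γ·B·N_γ = 0.5 × 13.889 × 1.1 × 77.3 = 590.48 kPa
q_ult = 1874 + 590.48 = 2464.5 kPa.
q_all = 2464.5 / 3.5 = 704.14 kPa.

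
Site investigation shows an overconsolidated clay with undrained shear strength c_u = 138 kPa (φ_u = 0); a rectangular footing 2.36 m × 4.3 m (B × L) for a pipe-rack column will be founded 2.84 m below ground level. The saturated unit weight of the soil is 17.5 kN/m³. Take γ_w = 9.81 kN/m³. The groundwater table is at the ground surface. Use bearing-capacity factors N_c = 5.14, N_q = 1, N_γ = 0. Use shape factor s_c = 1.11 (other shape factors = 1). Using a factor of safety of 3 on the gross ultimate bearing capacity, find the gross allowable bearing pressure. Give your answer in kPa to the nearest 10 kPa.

γ' = 17.5 − 9.81 = 7.69 kN/m³ (submerged throughout). q = 7.69 × 2.84 = 21.84 kPa.
c·N_c·s_c = 138 × 5.14 × 1.11 = 787.35 kPa
q·N_q = 21.84 × 1 = 21.84 kPa
q_ult = 787.35 + 21.84 = 809.18 kPa.
q_all = 809.18 / 3 = 269.73 kPa.

q_all ≈ 270 kPa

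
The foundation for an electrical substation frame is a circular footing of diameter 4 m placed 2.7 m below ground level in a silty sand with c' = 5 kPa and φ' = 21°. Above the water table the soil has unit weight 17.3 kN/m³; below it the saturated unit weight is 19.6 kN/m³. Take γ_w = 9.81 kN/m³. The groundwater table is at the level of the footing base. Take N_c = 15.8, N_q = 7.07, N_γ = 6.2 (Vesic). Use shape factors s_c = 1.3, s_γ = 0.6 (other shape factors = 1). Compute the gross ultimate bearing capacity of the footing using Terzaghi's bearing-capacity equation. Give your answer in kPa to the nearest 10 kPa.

q_ult ≈ 510 kPa

q = γ·D_f = 17.3 × 2.7 = 46.71 kPa.
For the ½γBN_γ term take γ' = 19.6 − 9.81 = 9.79 kN/m³ (soil below base is submerged).
c·N_c·s_c = 5 × 15.8 × 1.3 = 102.7 kPa
q·N_q = 46.71 × 7.07 = 330.24 kPa
0.5·γ·B·N_γ·s_γ = 0.5 × 9.79 × 4 × 6.2 × 0.6 = 72.838 kPa
q_ult = 102.7 + 330.24 + 72.838 = 505.78 kPa.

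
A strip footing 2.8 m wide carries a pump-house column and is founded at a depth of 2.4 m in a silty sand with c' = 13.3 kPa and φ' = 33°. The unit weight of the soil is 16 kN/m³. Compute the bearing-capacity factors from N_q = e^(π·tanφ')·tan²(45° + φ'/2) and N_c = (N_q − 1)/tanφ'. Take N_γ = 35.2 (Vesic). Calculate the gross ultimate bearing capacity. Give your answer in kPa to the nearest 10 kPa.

tan33° = 0.6494, so N_q = e^(π×0.6494)·tan²(61.5°) = 7.692 × 3.392 = 26.09.
N_c = (26.09 − 1)/tan33° = 38.64.
Effective surcharge at the founding depth q = γ·D_f = 16 × 2.4 = 38.4 kPa.
q_ult = c·N_c + q·N_q + 0.5·γ·B·N_γ
     = 13.3 × 38.638 + 38.4 × 26.092 + 0.5 × 16 × 2.8 × 35.2
     = 513.89 + 1001.9 + 788.48 = 2304.3 kPa.

q_ult ≈ 2300 kPa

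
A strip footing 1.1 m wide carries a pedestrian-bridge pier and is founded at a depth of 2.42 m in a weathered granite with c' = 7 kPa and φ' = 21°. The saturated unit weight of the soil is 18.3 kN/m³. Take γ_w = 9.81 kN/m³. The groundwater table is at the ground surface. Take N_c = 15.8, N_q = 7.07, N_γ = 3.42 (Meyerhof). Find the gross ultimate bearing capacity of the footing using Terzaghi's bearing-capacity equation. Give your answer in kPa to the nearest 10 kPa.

Water table at ground surface, so effective unit weight γ' = 18.3 − 9.81 = 8.49 kN/m³ is used throughout; overburden q = 8.49 × 2.42 = 20.546 kPa; the same γ' applies in the ½γBN_γ term.
Cohesion term c·N_c = 7 × 15.8 = 110.6 kPa; surcharge term q·N_q = 20.546 × 7.07 = 145.26 kPa; self-weight term 0.5·γ·B·N_γ = 0.5 × 8.49 × 1.1 × 3.42 = 15.97 kPa.
q_ult = 110.6 + 145.26 + 15.97 = 271.83 kPa.

q_ult ≈ 270 kPa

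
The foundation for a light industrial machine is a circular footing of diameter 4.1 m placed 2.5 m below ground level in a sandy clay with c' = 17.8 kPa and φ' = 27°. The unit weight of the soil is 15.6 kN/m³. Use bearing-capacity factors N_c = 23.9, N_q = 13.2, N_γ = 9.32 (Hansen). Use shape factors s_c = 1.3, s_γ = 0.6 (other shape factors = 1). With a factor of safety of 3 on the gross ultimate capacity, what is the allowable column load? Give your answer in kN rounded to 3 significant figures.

P_all ≈ 5490 kN

Overburden at base level: q = 15.6 × 2.5 = 39 kPa.
Cohesion term c·N_c·s_c = 17.8 × 23.9 × 1.3 = 553.05 kPa; surcharge term q·N_q = 39 × 13.2 = 514.8 kPa; self-weight term 0.5·γ·B·N_γ·s_γ = 0.5 × 15.6 × 4.1 × 9.32 × 0.6 = 178.83 kPa.
q_ult = 553.05 + 514.8 + 178.83 = 1246.7 kPa.
Gross allowable pressure q_all = 1246.7 / 3 = 415.56 kPa.
Footing area = 13.2025 m², so allowable column load = 415.56 × 13.2025 = 5486.4 kN.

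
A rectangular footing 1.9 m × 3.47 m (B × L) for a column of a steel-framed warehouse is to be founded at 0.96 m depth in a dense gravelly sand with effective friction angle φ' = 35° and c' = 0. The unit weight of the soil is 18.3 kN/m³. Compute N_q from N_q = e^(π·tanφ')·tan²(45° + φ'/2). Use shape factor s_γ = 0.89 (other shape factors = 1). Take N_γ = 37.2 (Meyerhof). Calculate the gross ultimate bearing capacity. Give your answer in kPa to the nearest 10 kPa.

q_ult ≈ 1160 kPa

tan35° = 0.7002, so N_q = e^(π×0.7002)·tan²(62.5°) = 9.023 × 3.69 = 33.3.
Effective surcharge at the founding depth q = γ·D_f = 18.3 × 0.96 = 17.568 kPa.
q_ult = q·N_q + 0.5·γ·B·N_γ·s_γ
     = 17.568 × 33.296 + 0.5 × 18.3 × 1.9 × 37.2 × 0.89
     = 584.95 + 575.58 = 1160.5 kPa.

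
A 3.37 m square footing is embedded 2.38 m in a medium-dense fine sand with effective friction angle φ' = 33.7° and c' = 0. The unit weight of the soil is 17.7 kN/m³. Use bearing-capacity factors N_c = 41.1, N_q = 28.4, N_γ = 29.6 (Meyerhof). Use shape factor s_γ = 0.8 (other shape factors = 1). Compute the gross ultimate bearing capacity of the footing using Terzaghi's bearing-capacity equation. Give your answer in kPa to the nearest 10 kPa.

Overburden at base level: q = 17.7 × 2.38 = 42.126 kPa.
Surcharge term q·N_q = 42.126 × 28.4 = 1196.4 kPa; self-weight term 0.5·γ·B·N_γ·s_γ = 0.5 × 17.7 × 3.37 × 29.6 × 0.8 = 706.24 kPa.
q_ult = 1196.4 + 706.24 = 1902.6 kPa.

q_ult ≈ 1900 kPa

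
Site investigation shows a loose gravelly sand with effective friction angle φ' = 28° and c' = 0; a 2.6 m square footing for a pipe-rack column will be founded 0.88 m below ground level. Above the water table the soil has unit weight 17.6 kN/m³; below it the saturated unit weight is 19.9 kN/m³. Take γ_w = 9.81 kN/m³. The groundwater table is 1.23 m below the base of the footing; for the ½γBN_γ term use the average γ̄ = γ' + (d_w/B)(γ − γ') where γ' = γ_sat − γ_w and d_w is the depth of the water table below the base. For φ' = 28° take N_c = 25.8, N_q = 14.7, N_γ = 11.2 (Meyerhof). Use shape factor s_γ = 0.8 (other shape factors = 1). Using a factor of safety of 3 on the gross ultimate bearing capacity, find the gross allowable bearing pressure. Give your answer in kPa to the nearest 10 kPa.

Overburden at base level: q = 17.6 × 0.88 = 15.488 kPa.
The water table is 1.23 m below the base (< B = 2.6 m), so the ½γBN_γ term uses γ̄ = γ' + (d_w/B)(γ − γ') = 10.09 + (1.23/2.6)(17.6 − 10.09) = 13.643 kN/m³.
Surcharge term q·N_q = 15.488 × 14.7 = 227.67 kPa; self-weight term 0.5·γ·B·N_γ·s_γ = 0.5 × 13.643 × 2.6 × 11.2 × 0.8 = 158.91 kPa.
q_ult = 227.67 + 158.91 = 386.59 kPa.
q_all = 386.59 / 3 = 128.86 kPa.

q_all ≈ 130 kPa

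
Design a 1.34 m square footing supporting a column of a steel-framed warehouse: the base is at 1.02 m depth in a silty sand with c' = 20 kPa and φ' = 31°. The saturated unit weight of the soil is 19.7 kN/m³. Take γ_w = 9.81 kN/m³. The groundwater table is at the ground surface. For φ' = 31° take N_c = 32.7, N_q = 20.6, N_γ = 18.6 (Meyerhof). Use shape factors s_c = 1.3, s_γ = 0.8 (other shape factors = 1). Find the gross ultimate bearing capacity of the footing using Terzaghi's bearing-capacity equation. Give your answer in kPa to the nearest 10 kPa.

Water table at ground surface, so effective unit weight γ' = 19.7 − 9.81 = 9.89 kN/m³ is used throughout; overburden q = 9.89 × 1.02 = 10.088 kPa; the same γ' applies in the ½γBN_γ term.
Cohesion term c·N_c·s_c = 20 × 32.7 × 1.3 = 850.2 kPa; surcharge term q·N_q = 10.088 × 20.6 = 207.81 kPa; self-weight term 0.5·γ·B·N_γ·s_γ = 0.5 × 9.89 × 1.34 × 18.6 × 0.8 = 98.599 kPa.
q_ult = 850.2 + 207.81 + 98.599 = 1156.6 kPa.

q_ult ≈ 1160 kPa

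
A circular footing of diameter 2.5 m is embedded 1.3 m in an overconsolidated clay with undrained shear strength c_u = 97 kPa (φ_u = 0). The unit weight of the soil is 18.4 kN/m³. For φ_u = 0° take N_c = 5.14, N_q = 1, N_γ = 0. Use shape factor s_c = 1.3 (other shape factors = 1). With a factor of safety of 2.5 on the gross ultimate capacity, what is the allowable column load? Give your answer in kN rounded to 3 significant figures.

Overburden at base level: q = 18.4 × 1.3 = 23.92 kPa.
Cohesion term c·N_c·s_c = 97 × 5.14 × 1.3 = 648.15 kPa; surcharge term q·N_q = 23.92 × 1 = 23.92 kPa.
q_ult = 648.15 + 23.92 = 672.07 kPa.
Gross allowable pressure q_all = 672.07 / 2.5 = 268.83 kPa.
Footing area = 4.9087 m², so allowable column load = 268.83 × 4.9087 = 1319.6 kN.

P_all ≈ 1320 kN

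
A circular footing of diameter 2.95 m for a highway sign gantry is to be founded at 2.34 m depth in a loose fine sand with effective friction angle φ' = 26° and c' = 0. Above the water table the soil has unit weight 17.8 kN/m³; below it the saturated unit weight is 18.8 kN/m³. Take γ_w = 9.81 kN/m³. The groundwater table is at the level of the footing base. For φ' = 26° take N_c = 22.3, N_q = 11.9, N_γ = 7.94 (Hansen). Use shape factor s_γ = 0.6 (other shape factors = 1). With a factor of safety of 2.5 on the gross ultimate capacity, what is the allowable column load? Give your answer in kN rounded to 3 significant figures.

Effective surcharge at the founding depth q = γ·D_f = 17.8 × 2.34 = 41.652 kPa.
The water table coincides with the base, so in the self-weight term γ → γ' = 8.99 kN/m³.
q_ult = q·N_q + 0.5·γ·B·N_γ·s_γ
     = 41.652 × 11.9 + 0.5 × 8.99 × 2.95 × 7.94 × 0.6
     = 495.66 + 63.172 = 558.83 kPa.
Gross allowable pressure q_all = 558.83 / 2.5 = 223.53 kPa.
Footing area = 6.8349 m², so allowable column load = 223.53 × 6.8349 = 1527.8 kN.

P_all ≈ 1530 kN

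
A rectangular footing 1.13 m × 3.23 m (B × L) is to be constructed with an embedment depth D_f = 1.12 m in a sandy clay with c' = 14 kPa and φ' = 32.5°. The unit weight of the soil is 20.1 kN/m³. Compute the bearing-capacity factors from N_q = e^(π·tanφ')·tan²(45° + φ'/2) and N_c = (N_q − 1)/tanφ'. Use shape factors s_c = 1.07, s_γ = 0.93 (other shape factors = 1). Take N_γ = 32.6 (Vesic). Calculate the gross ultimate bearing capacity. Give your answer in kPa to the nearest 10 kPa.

tan32.5° = 0.6371, so N_q = e^(π×0.6371)·tan²(61.25°) = 7.4 × 3.322 = 24.58.
N_c = (24.58 − 1)/tan32.5° = 37.02.
Effective surcharge at the founding depth q = γ·D_f = 20.1 × 1.12 = 22.512 kPa.
q_ult = c·N_c·s_c + q·N_q + 0.5·γ·B·N_γ·s_γ
     = 14 × 37.02 × 1.07 + 22.512 × 24.585 + 0.5 × 20.1 × 1.13 × 32.6 × 0.93
     = 554.56 + 553.45 + 344.31 = 1452.3 kPa.

q_ult ≈ 1450 kPa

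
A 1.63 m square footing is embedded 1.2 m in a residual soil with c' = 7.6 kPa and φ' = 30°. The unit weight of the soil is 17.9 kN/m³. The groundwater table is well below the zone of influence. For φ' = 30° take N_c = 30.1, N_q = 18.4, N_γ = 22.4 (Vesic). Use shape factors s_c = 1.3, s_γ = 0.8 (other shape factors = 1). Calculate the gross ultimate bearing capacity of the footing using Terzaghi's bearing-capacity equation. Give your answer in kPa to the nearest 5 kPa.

q_ult ≈ 955 kPa

Overburden at base level: q = 17.9 × 1.2 = 21.48 kPa.
Cohesion term c·N_c·s_c = 7.6 × 30.1 × 1.3 = 297.39 kPa; surcharge term q·N_q = 21.48 × 18.4 = 395.23 kPa; self-weight term 0.5·γ·B·N_γ·s_γ = 0.5 × 17.9 × 1.63 × 22.4 × 0.8 = 261.43 kPa.
q_ult = 297.39 + 395.23 + 261.43 = 954.05 kPa.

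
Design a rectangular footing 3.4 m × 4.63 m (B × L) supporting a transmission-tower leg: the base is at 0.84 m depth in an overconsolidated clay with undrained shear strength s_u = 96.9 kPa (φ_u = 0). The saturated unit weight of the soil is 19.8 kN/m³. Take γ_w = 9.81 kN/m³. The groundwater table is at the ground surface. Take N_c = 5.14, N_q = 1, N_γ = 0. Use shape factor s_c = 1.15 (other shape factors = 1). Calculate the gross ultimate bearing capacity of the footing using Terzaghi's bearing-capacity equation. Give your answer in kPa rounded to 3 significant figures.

q_ult ≈ 581 kPa

With the water table at the surface the whole profile is submerged: γ' = 19.8 − 9.81 = 9.99 kN/m³, so q = γ'·D_f = 8.3916 kPa.
q_ult = c·N_c·s_c + q·N_q
     = 96.9 × 5.14 × 1.15 + 8.3916 × 1
     = 572.78 + 8.3916 = 581.17 kPa.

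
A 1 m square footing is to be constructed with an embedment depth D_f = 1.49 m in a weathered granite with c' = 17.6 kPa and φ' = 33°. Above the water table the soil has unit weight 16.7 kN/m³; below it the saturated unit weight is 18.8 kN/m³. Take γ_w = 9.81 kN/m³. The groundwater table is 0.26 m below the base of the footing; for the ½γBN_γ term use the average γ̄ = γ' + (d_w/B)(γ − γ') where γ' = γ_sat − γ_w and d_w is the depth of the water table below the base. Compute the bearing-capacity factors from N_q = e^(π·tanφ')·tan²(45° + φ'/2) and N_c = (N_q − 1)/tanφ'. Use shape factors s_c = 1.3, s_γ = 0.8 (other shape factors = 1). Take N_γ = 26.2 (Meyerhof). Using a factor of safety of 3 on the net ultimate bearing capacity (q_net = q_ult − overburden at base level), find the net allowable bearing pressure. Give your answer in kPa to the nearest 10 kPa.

q_all(net) ≈ 540 kPa

N_q = e^(π·tan33°)·tan²(61.5°) = 26.09; N_c = (N_q − 1)/tanφ' = 38.64.
Effective surcharge at the founding depth q = γ·D_f = 16.7 × 1.49 = 24.883 kPa.
With d_w = 0.26 m < B, γ̄ = 8.99 + (0.26/1) × (16.7 − 8.99) = 10.995 kN/m³.
q_ult = c·N_c·s_c + q·N_q + 0.5·γ·B·N_γ·s_γ
     = 17.6 × 38.638 × 1.3 + 24.883 × 26.092 + 0.5 × 10.995 × 1 × 26.2 × 0.8
     = 884.04 + 649.25 + 115.22 = 1648.5 kPa.
q_net = 1648.5 − 24.883 = 1623.6 kPa.
q_all(net) = 1623.6 / 3 = 541.21 kPa.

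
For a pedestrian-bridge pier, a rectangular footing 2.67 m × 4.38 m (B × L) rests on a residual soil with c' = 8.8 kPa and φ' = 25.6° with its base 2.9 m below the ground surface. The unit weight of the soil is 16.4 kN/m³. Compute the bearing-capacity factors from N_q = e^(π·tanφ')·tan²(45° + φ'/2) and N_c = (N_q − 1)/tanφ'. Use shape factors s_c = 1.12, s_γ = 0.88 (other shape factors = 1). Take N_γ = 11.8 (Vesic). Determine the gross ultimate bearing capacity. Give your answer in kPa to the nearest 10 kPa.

tan25.6° = 0.4791, so N_q = e^(π×0.4791)·tan²(57.8°) = 4.505 × 2.522 = 11.36.
N_c = (11.36 − 1)/tan25.6° = 21.62.
Overburden at base level: q = 16.4 × 2.9 = 47.56 kPa.
Cohesion term c·N_c·s_c = 8.8 × 21.623 × 1.12 = 213.12 kPa; surcharge term q·N_q = 47.56 × 11.36 = 540.29 kPa; self-weight term 0.5·γ·B·N_γ·s_γ = 0.5 × 16.4 × 2.67 × 11.8 × 0.88 = 227.35 kPa.
q_ult = 213.12 + 540.29 + 227.35 = 980.76 kPa.

q_ult ≈ 980 kPa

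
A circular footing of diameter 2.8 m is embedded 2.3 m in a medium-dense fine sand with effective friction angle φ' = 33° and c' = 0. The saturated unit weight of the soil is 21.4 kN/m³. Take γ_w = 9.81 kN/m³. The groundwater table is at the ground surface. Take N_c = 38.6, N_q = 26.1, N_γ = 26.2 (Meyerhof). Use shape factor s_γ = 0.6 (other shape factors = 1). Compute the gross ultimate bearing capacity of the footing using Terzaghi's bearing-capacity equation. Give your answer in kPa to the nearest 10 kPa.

γ' = 21.4 − 9.81 = 11.59 kN/m³ (submerged throughout). q = 11.59 × 2.3 = 26.657 kPa; the same γ' applies in the ½γBN_γ term.
q·N_q = 26.657 × 26.1 = 695.75 kPa
0.5·γ·B·N_γ·s_γ = 0.5 × 11.59 × 2.8 × 26.2 × 0.6 = 255.07 kPa
q_ult = 695.75 + 255.07 = 950.82 kPa.

q_ult ≈ 950 kPa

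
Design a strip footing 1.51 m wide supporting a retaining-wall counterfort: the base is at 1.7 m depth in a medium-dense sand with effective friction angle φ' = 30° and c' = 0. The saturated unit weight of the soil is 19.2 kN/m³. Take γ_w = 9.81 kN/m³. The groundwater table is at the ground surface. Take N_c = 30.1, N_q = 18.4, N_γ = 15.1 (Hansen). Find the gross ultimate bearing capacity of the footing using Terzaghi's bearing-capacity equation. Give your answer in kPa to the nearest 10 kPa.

γ' = 19.2 − 9.81 = 9.39 kN/m³ (submerged throughout). q = 9.39 × 1.7 = 15.963 kPa; the same γ' applies in the ½γBN_γ term.
q·N_q = 15.963 × 18.4 = 293.72 kPa
0.5·γ·B·N_γ = 0.5 × 9.39 × 1.51 × 15.1 = 107.05 kPa
q_ult = 293.72 + 107.05 = 400.77 kPa.

q_ult ≈ 400 kPa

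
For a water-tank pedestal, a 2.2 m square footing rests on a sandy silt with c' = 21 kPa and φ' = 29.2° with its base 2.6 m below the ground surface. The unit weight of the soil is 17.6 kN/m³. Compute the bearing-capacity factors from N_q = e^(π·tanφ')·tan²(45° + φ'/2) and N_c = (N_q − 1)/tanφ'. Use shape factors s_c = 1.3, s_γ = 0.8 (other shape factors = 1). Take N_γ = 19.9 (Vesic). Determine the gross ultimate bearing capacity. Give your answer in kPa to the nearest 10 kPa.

tan29.2° = 0.5589, so N_q = e^(π×0.5589)·tan²(59.6°) = 5.788 × 2.905 = 16.82.
N_c = (16.82 − 1)/tan29.2° = 28.3.
Overburden at base level: q = 17.6 × 2.6 = 45.76 kPa.
Cohesion term c·N_c·s_c = 21 × 28.298 × 1.3 = 772.53 kPa; surcharge term q·N_q = 45.76 × 16.815 = 769.45 kPa; self-weight term 0.5·γ·B·N_γ·s_γ = 0.5 × 17.6 × 2.2 × 19.9 × 0.8 = 308.21 kPa.
q_ult = 772.53 + 769.45 + 308.21 = 1850.2 kPa.

q_ult ≈ 1850 kPa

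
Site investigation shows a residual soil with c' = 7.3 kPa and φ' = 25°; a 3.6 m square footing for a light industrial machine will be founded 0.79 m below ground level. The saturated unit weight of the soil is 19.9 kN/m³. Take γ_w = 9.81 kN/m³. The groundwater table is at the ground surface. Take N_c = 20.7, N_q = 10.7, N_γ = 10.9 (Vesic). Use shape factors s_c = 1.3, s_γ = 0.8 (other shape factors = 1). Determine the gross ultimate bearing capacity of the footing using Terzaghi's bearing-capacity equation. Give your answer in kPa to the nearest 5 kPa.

Water table at ground surface, so effective unit weight γ' = 19.9 − 9.81 = 10.09 kN/m³ is used throughout; overburden q = 10.09 × 0.79 = 7.9711 kPa; the same γ' applies in the ½γBN_γ term.
Cohesion term c·N_c·s_c = 7.3 × 20.7 × 1.3 = 196.44 kPa; surcharge term q·N_q = 7.9711 × 10.7 = 85.291 kPa; self-weight term 0.5·γ·B·N_γ·s_γ = 0.5 × 10.09 × 3.6 × 10.9 × 0.8 = 158.37 kPa.
q_ult = 196.44 + 85.291 + 158.37 = 440.11 kPa.

q_ult ≈ 440 kPa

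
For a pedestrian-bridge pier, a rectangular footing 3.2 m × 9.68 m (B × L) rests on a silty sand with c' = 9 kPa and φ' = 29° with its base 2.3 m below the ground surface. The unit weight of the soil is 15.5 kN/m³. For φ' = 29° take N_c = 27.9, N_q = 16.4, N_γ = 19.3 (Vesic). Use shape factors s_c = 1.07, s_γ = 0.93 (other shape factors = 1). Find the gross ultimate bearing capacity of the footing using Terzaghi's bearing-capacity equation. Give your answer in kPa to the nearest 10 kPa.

q_ult ≈ 1300 kPa

Effective surcharge at the founding depth q = γ·D_f = 15.5 × 2.3 = 35.65 kPa.
q_ult = c·N_c·s_c + q·N_q + 0.5·γ·B·N_γ·s_γ
     = 9 × 27.9 × 1.07 + 35.65 × 16.4 + 0.5 × 15.5 × 3.2 × 19.3 × 0.93
     = 268.68 + 584.66 + 445.14 = 1298.5 kPa.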